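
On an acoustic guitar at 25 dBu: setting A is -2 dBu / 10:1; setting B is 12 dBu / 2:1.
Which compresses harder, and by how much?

A: GR = 27 − 27/10 = 24.3 dB.
B: GR = 13 − 13/2 = 6.5 dB.
A reduces 17.8 dB more.

A, by 17.8 dB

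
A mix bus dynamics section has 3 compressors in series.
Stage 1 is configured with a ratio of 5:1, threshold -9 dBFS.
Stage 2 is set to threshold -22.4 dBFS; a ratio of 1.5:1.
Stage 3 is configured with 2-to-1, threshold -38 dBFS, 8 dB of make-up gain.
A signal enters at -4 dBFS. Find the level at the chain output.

-17.4 dBFS

Stage 1: overshoot 5 dB → 5/5 = 1 dB → -8 dBFS.
Stage 2: 14.4 dB above -22.4 dBFS, reduced 1.5:1 to 9.6 dB above → -12.8 dBFS.
Stage 3: 25.2 dB above -38 dBFS, reduced 2:1 to 12.6 dB above → -25.4 dBFS; +8 dB make-up → -17.4 dBFS.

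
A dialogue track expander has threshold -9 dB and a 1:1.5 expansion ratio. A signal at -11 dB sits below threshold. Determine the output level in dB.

Undershoot = (-9) − (-11) = 2 dB.
At 1:1.5, that expands to 3 dB under threshold.
Output = -9 − 3 = -12 dB.

-12 dB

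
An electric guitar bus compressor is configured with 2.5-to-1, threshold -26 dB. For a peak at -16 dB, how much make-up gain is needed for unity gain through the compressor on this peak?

The peak compresses to -26 + 10/2.5 = -22 dB.
To reach -16 dB requires -16 − (-22) = 6 dB of make-up.

6 dB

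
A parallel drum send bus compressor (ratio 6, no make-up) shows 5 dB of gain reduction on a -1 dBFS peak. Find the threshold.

Input is 6 dB above T (since output overshoot × R = input overshoot: (-6 − T)·6 = -1 − T gives T = -7 dBFS).
Check: -7 + (-1 − (-7))/6 = -7 + 1 = -6 dBFS. ✓

-7 dBFS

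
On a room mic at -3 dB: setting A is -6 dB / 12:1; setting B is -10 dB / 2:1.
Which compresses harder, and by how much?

B, by 0.75 dB

A: GR = 3 − 3/12 = 2.75 dB.
B: GR = 7 − 7/2 = 3.5 dB.
Difference: 0.75 dB in favour of B.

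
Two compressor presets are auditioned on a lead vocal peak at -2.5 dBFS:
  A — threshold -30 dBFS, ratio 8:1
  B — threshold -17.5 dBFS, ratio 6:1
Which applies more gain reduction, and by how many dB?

A, by 11.5625 dB

A: 27.5 dB over, compressed to 3.4375 dB over, so 24.0625 dB of GR.
B: 15 dB over, compressed to 2.5 dB over, so 12.5 dB of GR.
A applies 11.5625 dB more gain reduction.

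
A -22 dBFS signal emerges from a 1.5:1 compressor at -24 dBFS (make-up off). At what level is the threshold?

-28 dBFS

Let T be the threshold. Output overshoot = (input overshoot)/R, so -24 − T = (-22 − T)/1.5.
1.5·(-24 − T) = -22 − T → 0.5·T = -36 − (-22) = -14.
T = -14/0.5 = -28 dBFS.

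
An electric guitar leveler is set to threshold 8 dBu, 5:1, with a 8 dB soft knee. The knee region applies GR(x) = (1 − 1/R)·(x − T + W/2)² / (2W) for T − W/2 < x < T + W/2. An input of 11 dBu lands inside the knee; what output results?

8.55 dBu

x − T + W/2 = 11 − 8 + 4 = 7.
GR = (1 − 1/5) × 7² / 16 = 0.8 × 49 / 16 = 2.45 dB.
Output = 11 − 2.45 = 8.55 dBu.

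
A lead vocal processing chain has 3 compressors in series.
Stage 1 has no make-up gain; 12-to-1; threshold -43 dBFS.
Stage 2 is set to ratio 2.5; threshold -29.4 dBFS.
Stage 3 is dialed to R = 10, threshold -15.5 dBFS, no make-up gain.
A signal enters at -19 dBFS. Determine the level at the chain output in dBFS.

-41 dBFS

Stage 1: overshoot 24 dB → 24/12 = 2 dB → -41 dBFS.
Stage 2: -41 dBFS ≤ -29.4 dBFS, so stage 2 doesn't engage; output -41 dBFS.
Stage 3: -41 dBFS ≤ -15.5 dBFS, so stage 3 doesn't engage; output -41 dBFS.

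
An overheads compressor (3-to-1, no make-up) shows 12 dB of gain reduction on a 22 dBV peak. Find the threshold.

4 dBV

Input is 18 dB above T (since output overshoot × R = input overshoot: (10 − T)·3 = 22 − T gives T = 4 dBV).
Check: 4 + (22 − 4)/3 = 4 + 6 = 10 dBV. ✓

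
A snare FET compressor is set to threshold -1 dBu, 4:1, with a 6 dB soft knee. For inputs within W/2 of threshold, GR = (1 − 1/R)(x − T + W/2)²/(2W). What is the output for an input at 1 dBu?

-0.5625 dBu

x − T + W/2 = 1 − (-1) + 3 = 5.
GR = (1 − 1/4) × 5² / 12 = 0.75 × 25 / 12 = 1.5625 dB.
Output = 1 − 1.5625 = -0.5625 dBu.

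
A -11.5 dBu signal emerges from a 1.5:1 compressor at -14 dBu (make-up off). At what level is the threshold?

-19 dBu

Let T be the threshold. Output overshoot = (input overshoot)/R, so -14 − T = (-11.5 − T)/1.5.
1.5·(-14 − T) = -11.5 − T → 0.5·T = -21 − (-11.5) = -9.5.
T = -9.5/0.5 = -19 dBu.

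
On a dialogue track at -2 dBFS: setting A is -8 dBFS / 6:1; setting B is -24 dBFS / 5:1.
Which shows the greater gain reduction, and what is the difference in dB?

B, by 12.6 dB

A: overshoot 6 dB → output overshoot 1 dB → GR 5 dB.
B: overshoot 22 dB → output overshoot 4.4 dB → GR 17.6 dB.
B applies 12.6 dB more gain reduction.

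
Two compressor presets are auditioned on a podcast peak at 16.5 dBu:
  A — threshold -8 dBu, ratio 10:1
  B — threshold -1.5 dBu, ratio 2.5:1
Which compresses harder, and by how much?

A, by 11.25 dB

A: overshoot 24.5 dB → output overshoot 2.45 dB → GR 22.05 dB.
B: overshoot 18 dB → output overshoot 7.2 dB → GR 10.8 dB.
Difference: 11.25 dB in favour of A.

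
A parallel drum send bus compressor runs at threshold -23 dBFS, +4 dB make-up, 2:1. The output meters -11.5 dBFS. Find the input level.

-8 dBFS

Before make-up, the level was -11.5 − 4 = -15.5 dBFS.
That's 7.5 dB above the -23 dBFS threshold.
Undo the ratio: input overshoot = 7.5 × 2 = 15 dB, giving input = -8 dBFS.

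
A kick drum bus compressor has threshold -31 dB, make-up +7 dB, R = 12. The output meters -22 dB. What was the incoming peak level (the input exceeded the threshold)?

Before make-up, the level was -22 − 7 = -29 dB.
The compressed level sits -29 − (-31) = 2 dB over threshold.
Undo the ratio: input overshoot = 2 × 12 = 24 dB, giving input = -7 dB.

-7 dB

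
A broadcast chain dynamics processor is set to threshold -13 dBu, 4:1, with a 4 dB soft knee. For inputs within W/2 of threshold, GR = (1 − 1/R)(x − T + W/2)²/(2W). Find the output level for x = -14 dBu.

-14.09375 dBu

x − T + W/2 = -14 − (-13) + 2 = 1.
GR = (1 − 1/4) × 1² / 8 = 0.75 × 1 / 8 = 0.09375 dB.
Output = -14 − 0.09375 = -14.09375 dBu.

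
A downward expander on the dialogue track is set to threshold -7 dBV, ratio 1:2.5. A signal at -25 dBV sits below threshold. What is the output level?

-52 dBV

The input is 18 dB below the -7 dBV threshold.
A 1:2.5 expander multiplies undershoot by 2.5: 18 × 2.5 = 45 dB below threshold.
Output = -7 − 45 = -52 dBV.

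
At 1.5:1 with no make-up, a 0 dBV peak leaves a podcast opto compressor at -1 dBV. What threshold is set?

-3 dBV

Input is 3 dB above T (since output overshoot × R = input overshoot: (-1 − T)·1.5 = 0 − T gives T = -3 dBV).
Check: -3 + (0 − (-3))/1.5 = -3 + 2 = -1 dBV. ✓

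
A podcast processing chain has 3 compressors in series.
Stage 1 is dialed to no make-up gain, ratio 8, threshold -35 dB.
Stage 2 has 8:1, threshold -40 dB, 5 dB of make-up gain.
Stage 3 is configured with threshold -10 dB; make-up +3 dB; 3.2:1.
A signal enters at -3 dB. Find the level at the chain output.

-30.875 dB

Stage 1: -3 dB is 32 dB over -35 dB; at 8:1 that becomes 4 dB over, giving -31 dB.
Stage 2: -31 dB is 9 dB over -40 dB; at 8:1 that becomes 1.125 dB over, giving -38.875 dB; +5 dB make-up → -33.875 dB.
Stage 3: -33.875 dB ≤ -10 dB, so stage 3 doesn't engage; make-up brings it to -30.875 dB.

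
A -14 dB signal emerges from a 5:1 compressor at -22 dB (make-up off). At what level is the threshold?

-24 dB

Input is 10 dB above T (since output overshoot × R = input overshoot: (-22 − T)·5 = -14 − T gives T = -24 dB).
Check: -24 + (-14 − (-24))/5 = -24 + 2 = -22 dB. ✓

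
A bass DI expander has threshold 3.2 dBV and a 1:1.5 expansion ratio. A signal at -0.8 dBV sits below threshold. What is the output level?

Undershoot = 3.2 − (-0.8) = 4 dB.
At 1:1.5, that expands to 6 dB under threshold.
Output = 3.2 − 6 = -2.8 dBV.

-2.8 dBV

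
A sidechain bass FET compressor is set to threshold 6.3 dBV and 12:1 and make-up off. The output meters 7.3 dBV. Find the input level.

Post-compression overshoot = 7.3 − 6.3 = 1 dB.
Before 12:1 compression the overshoot was 1 × 12 = 12 dB, so input = 6.3 + 12 = 18.3 dBV.

18.3 dBV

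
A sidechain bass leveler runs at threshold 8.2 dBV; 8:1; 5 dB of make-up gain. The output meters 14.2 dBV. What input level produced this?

16.2 dBV

Remove make-up: 14.2 − 5 = 9.2 dBV.
The compressed level sits 9.2 − 8.2 = 1 dB over threshold.
Input overshoot = R × output overshoot = 8 dB → input = 8.2 + 8 = 16.2 dBV.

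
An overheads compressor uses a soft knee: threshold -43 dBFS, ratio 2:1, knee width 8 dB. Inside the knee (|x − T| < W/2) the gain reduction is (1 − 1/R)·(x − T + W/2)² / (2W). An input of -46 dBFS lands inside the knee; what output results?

-46.03125 dBFS

x − T + W/2 = -46 − (-43) + 4 = 1.
GR = (1 − 1/2) × 1² / 16 = 0.5 × 1 / 16 = 0.03125 dB.
Output = -46 − 0.03125 = -46.03125 dBFS.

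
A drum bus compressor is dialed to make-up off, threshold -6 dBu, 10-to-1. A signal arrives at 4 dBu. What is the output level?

Overshoot: 4 − (-6) = 10 dB.
10:1 compression reduces that to 10/10 = 1 dB over.
That puts the output at -5 dBu.

-5 dBu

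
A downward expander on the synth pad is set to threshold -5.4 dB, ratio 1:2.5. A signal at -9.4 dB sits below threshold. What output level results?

-15.4 dB

Below threshold, a 1:2.5 expander applies gain = (2.5−1)×(T − x) of attenuation.
(2.5−1) × 4 = 6 dB, so output = -9.4 − 6 = -15.4 dB.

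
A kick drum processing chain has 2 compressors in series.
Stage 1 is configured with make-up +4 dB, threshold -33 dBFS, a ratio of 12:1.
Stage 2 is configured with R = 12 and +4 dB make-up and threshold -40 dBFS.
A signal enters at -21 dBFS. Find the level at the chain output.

-35 dBFS

Stage 1: -21 dBFS is 12 dB over -33 dBFS; at 12:1 that becomes 1 dB over, giving -32 dBFS; +4 dB make-up → -28 dBFS.
Stage 2: 12 dB above -40 dBFS, reduced 12:1 to 1 dB above → -39 dBFS; +4 dB make-up → -35 dBFS.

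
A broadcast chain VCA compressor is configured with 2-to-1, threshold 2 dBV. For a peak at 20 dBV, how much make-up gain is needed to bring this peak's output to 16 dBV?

5 dB

Without make-up, output = threshold + overshoot/2 = 2 + 9 = 11 dBV.
Gap to target: 5 dB.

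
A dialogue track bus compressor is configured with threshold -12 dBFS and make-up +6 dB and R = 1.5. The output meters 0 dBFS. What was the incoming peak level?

-3 dBFS

Stripping the +6 dB make-up gives -6 dBFS at the gain stage.
The compressed level sits -6 − (-12) = 6 dB over threshold.
Before 1.5:1 compression the overshoot was 6 × 1.5 = 9 dB, so input = -12 + 9 = -3 dBFS.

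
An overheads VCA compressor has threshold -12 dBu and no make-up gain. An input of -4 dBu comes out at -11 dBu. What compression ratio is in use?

8:1

Input overshoot = -4 − (-12) = 8 dB; output overshoot = -11 − (-12) = 1 dB.
Ratio = 8 / 1 = 8.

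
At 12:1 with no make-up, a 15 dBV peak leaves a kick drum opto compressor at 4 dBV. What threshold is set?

Let T be the threshold. Output overshoot = (input overshoot)/R, so 4 − T = (15 − T)/12.
12·(4 − T) = 15 − T → 11·T = 48 − 15 = 33.
T = 33/11 = 3 dBV.

3 dBV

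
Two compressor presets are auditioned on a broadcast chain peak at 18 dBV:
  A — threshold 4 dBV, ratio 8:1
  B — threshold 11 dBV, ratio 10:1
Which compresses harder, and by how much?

A: GR = 14 − 14/8 = 12.25 dB.
B: GR = 7 − 7/10 = 6.3 dB.
A reduces 5.95 dB more.

A, by 5.95 dB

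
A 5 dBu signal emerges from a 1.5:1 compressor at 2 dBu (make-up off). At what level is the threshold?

Gain reduction = 5 − 2 = 3 dB; output overshoot = GR / (R − 1) = 3 / 0.5 = 6 dB.
Threshold = output − output overshoot = 2 − 6 = -4 dBu.

-4 dBu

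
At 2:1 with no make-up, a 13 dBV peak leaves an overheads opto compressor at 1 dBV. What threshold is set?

-11 dBV

Let T be the threshold. Output overshoot = (input overshoot)/R, so 1 − T = (13 − T)/2.
2·(1 − T) = 13 − T → 1·T = 2 − 13 = -11.
T = -11/1 = -11 dBV.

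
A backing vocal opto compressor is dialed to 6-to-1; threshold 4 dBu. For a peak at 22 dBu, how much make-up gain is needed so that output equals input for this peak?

15 dB

Overshoot 18 dB → 18/6 = 3 dB after compression, so the compressed level is 4 + 3 = 7 dBu.
Make-up = target − compressed = 22 − 7 = 15 dB.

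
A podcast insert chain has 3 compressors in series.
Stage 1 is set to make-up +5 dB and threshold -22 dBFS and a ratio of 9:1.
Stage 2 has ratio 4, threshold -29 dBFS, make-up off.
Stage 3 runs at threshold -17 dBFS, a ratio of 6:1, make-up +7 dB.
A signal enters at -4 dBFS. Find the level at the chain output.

Stage 1: -4 dBFS is 18 dB over -22 dBFS; at 9:1 that becomes 2 dB over, giving -20 dBFS; +5 dB make-up → -15 dBFS.
Stage 2: -15 dBFS is 14 dB over -29 dBFS; at 4:1 that becomes 3.5 dB over, giving -25.5 dBFS.
Stage 3: -25.5 dBFS is at or below the -17 dBFS threshold — no compression; make-up brings it to -18.5 dBFS.

-18.5 dBFS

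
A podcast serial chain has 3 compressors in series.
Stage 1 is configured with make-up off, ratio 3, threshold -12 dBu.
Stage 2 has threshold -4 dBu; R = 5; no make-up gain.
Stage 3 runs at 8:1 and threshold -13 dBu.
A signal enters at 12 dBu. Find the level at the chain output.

Stage 1: 24 dB above -12 dBu, reduced 3:1 to 8 dB above → -4 dBu.
Stage 2: -4 dBu ≤ -4 dBu, so stage 2 doesn't engage; output -4 dBu.
Stage 3: 9 dB above -13 dBu, reduced 8:1 to 1.125 dB above → -11.875 dBu.

-11.875 dBu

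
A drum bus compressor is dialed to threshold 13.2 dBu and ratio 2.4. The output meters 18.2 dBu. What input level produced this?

25.2 dBu

The compressed level sits 18.2 − 13.2 = 5 dB over threshold.
Before 2.4:1 compression the overshoot was 5 × 2.4 = 12 dB, so input = 13.2 + 12 = 25.2 dBu.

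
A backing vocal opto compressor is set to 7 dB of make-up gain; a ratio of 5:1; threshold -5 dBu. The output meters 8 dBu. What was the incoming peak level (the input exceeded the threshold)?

Stripping the +7 dB make-up gives 1 dBu at the gain stage.
Post-compression overshoot = 1 − (-5) = 6 dB.
Undo the ratio: input overshoot = 6 × 5 = 30 dB, giving input = 25 dBu.

25 dBu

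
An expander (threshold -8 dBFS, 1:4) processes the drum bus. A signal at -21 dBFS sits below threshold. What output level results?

The input is 13 dB below the -8 dBFS threshold.
A 1:4 expander multiplies undershoot by 4: 13 × 4 = 52 dB below threshold.
Output = -8 − 52 = -60 dBFS.

-60 dBFS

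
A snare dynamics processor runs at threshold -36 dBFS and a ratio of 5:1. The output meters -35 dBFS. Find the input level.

-31 dBFS

Post-compression overshoot = -35 − (-36) = 1 dB.
Input overshoot = R × output overshoot = 5 dB → input = -36 + 5 = -31 dBFS.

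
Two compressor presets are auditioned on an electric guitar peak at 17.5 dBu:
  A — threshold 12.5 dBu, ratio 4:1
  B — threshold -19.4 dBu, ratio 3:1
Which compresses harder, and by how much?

A: overshoot 5 dB → output overshoot 1.25 dB → GR 3.75 dB.
B: overshoot 36.9 dB → output overshoot 12.3 dB → GR 24.6 dB.
Difference: 20.85 dB in favour of B.

B, by 20.85 dB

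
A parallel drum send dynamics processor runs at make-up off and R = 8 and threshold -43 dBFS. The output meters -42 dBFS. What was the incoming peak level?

The compressed level sits -42 − (-43) = 1 dB over threshold.
Before 8:1 compression the overshoot was 1 × 8 = 8 dB, so input = -43 + 8 = -35 dBFS.

-35 dBFS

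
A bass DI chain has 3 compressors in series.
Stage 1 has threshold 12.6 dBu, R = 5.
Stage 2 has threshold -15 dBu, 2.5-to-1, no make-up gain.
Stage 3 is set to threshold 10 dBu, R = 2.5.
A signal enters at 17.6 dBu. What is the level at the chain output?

Stage 1: overshoot 5 dB → 5/5 = 1 dB → 13.6 dBu.
Stage 2: overshoot 28.6 dB → 28.6/2.5 = 11.44 dB → -3.56 dBu.
Stage 3: -3.56 dBu is at or below the 10 dBu threshold — no compression; output -3.56 dBu.

-3.56 dBu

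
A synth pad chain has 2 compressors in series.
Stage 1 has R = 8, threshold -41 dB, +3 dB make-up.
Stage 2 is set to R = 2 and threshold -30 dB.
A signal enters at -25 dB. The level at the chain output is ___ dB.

Stage 1: -25 dB is 16 dB over -41 dB; at 8:1 that becomes 2 dB over, giving -39 dB; +3 dB make-up → -36 dB.
Stage 2: -36 dB is at or below the -30 dB threshold — no compression; output -36 dB.

-36 dB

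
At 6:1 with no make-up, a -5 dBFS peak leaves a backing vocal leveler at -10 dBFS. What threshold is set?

Let T be the threshold. Output overshoot = (input overshoot)/R, so -10 − T = (-5 − T)/6.
6·(-10 − T) = -5 − T → 5·T = -60 − (-5) = -55.
T = -55/5 = -11 dBFS.

-11 dBFS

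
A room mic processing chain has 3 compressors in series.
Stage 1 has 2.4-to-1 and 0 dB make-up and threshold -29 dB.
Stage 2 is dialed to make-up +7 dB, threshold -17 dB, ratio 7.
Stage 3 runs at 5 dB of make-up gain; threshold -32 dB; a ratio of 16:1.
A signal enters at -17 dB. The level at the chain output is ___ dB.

Stage 1: -17 dB is 12 dB over -29 dB; at 2.4:1 that becomes 5 dB over, giving -24 dB.
Stage 2: -24 dB ≤ -17 dB, so stage 2 doesn't engage; make-up brings it to -17 dB.
Stage 3: 15 dB above -32 dB, reduced 16:1 to 0.9375 dB above → -31.0625 dB; +5 dB make-up → -26.0625 dB.

-26.0625 dB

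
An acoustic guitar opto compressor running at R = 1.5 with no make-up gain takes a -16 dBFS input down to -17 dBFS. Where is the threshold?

-19 dBFS

Gain reduction = -16 − (-17) = 1 dB; output overshoot = GR / (R − 1) = 1 / 0.5 = 2 dB.
Threshold = output − output overshoot = -17 − 2 = -19 dBFS.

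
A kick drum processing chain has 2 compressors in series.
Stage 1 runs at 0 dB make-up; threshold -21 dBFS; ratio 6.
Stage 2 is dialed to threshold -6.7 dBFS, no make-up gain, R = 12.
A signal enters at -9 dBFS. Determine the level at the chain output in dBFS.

-19 dBFS

Stage 1: overshoot 12 dB → 12/6 = 2 dB → -19 dBFS.
Stage 2: -19 dBFS ≤ -6.7 dBFS, so stage 2 doesn't engage; output -19 dBFS.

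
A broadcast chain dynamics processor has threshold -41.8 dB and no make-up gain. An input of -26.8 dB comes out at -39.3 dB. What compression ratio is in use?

6:1

Input overshoot = -26.8 − (-41.8) = 15 dB; output overshoot = -39.3 − (-41.8) = 2.5 dB.
Ratio = 15 / 2.5 = 6.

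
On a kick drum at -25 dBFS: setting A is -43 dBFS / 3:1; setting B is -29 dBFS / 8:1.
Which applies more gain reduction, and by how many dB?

A: overshoot 18 dB → output overshoot 6 dB → GR 12 dB.
B: overshoot 4 dB → output overshoot 0.5 dB → GR 3.5 dB.
Difference: 8.5 dB in favour of A.

A, by 8.5 dB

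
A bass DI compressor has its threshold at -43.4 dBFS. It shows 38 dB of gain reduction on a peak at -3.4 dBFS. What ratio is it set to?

20:1

Input overshoot = -3.4 − (-43.4) = 40 dB.
Output overshoot = 40 − 38 = 2 dB.
Ratio = input overshoot / output overshoot = 40 / 2 = 20.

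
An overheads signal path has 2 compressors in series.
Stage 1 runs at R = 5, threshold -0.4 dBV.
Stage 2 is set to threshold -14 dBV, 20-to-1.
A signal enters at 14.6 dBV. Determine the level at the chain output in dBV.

-13.17 dBV

Stage 1: 14.6 dBV is 15 dB over -0.4 dBV; at 5:1 that becomes 3 dB over, giving 2.6 dBV.
Stage 2: 2.6 dBV is 16.6 dB over -14 dBV; at 20:1 that becomes 0.83 dB over, giving -13.17 dBV.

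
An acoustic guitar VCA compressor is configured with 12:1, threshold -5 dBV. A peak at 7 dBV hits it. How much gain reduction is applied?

11 dB

Overshoot = 7 − (-5) = 12 dB.
After 12:1 compression the overshoot becomes 12/12 = 1 dB.
Gain reduction = 12 − 1 = 11 dB.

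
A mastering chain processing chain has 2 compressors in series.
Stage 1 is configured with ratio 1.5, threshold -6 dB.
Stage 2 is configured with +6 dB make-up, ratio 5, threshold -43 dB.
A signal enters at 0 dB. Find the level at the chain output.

Stage 1: overshoot 6 dB → 6/1.5 = 4 dB → -2 dB.
Stage 2: overshoot 41 dB → 41/5 = 8.2 dB → -34.8 dB; +6 dB make-up → -28.8 dB.

-28.8 dB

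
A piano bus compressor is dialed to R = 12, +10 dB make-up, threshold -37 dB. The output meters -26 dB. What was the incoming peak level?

Stripping the +10 dB make-up gives -36 dB at the gain stage.
The compressed level sits -36 − (-37) = 1 dB over threshold.
Undo the ratio: input overshoot = 1 × 12 = 12 dB, giving input = -25 dB.

-25 dB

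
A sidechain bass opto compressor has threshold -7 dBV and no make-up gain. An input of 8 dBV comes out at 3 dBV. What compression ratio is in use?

Input overshoot = 8 − (-7) = 15 dB; output overshoot = 3 − (-7) = 10 dB.
Ratio = 15 / 10 = 1.5.

1.5:1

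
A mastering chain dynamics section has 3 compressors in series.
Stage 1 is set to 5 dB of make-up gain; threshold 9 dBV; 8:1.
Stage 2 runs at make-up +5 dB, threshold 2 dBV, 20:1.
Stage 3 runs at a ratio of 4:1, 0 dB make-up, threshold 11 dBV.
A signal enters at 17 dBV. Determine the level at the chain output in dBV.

7.65 dBV

Stage 1: 17 dBV is 8 dB over 9 dBV; at 8:1 that becomes 1 dB over, giving 10 dBV; +5 dB make-up → 15 dBV.
Stage 2: 15 dBV is 13 dB over 2 dBV; at 20:1 that becomes 0.65 dB over, giving 2.65 dBV; +5 dB make-up → 7.65 dBV.
Stage 3: 7.65 dBV is at or below the 11 dBV threshold — no compression; output 7.65 dBV.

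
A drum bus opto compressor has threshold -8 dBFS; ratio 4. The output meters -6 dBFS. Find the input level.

0 dBFS

That's 2 dB above the -8 dBFS threshold.
Undo the ratio: input overshoot = 2 × 4 = 8 dB, giving input = 0 dBFS.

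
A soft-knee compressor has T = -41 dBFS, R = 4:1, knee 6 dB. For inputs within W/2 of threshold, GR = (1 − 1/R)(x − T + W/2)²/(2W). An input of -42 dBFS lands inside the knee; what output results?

-42.25 dBFS

x − T + W/2 = -42 − (-41) + 3 = 2.
GR = (1 − 1/4) × 2² / 12 = 0.75 × 4 / 12 = 0.25 dB.
Output = -42 − 0.25 = -42.25 dBFS.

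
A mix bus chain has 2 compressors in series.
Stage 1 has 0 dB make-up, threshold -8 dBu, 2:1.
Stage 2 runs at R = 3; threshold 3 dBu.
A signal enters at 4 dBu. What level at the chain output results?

-2 dBu

Stage 1: 12 dB above -8 dBu, reduced 2:1 to 6 dB above → -2 dBu.
Stage 2: -2 dBu ≤ 3 dBu, so stage 2 doesn't engage; output -2 dBu.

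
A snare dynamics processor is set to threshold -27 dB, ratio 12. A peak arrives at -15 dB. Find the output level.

-26 dB

The input is 12 dB above the -27 dB threshold.
At 12:1 the overshoot is divided by 12, leaving 1 dB above threshold.
Output = -27 + 1 = -26 dB.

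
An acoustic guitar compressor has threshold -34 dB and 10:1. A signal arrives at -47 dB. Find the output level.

-47 dB

-47 dB is 13 dB below the -34 dB threshold, so no gain reduction is applied.
Output = input = -47 dB.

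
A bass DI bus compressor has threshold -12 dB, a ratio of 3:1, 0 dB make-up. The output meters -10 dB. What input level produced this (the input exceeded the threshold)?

-6 dB

Post-compression overshoot = -10 − (-12) = 2 dB.
Before 3:1 compression the overshoot was 2 × 3 = 6 dB, so input = -12 + 6 = -6 dB.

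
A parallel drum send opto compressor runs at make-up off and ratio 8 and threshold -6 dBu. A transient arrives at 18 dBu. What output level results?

The input is 24 dB above the -6 dBu threshold.
8:1 compression reduces that to 24/8 = 3 dB over.
So the level is -6 + 3 = -3 dBu.

-3 dBu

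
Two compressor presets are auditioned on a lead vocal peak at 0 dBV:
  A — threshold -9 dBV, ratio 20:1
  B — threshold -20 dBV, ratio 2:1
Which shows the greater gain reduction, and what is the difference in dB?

A: GR = 9 − 9/20 = 8.55 dB.
B: GR = 20 − 20/2 = 10 dB.
B reduces 1.45 dB more.

B, by 1.45 dB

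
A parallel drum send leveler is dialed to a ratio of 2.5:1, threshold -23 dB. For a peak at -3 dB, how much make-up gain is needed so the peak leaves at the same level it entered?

12 dB

The peak compresses to -23 + 20/2.5 = -15 dB.
To reach -3 dB requires -3 − (-15) = 12 dB of make-up.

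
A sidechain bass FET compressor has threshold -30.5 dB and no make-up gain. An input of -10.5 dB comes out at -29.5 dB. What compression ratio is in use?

Input overshoot = -10.5 − (-30.5) = 20 dB; output overshoot = -29.5 − (-30.5) = 1 dB.
Ratio = 20 / 1 = 20.

20:1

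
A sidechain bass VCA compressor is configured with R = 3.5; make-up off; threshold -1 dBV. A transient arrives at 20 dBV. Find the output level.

20 dBV sits 21 dB over threshold.
The 21 dB excess becomes 6 dB after 3.5:1 reduction.
Output = -1 + 6 = 5 dBV.

5 dBV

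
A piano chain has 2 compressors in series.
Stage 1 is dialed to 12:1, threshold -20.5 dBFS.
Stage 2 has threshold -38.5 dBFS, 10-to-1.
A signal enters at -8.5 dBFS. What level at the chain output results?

Stage 1: -8.5 dBFS is 12 dB over -20.5 dBFS; at 12:1 that becomes 1 dB over, giving -19.5 dBFS.
Stage 2: overshoot 19 dB → 19/10 = 1.9 dB → -36.6 dBFS.

-36.6 dBFS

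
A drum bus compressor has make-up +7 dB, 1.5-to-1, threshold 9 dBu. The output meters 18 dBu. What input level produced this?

Stripping the +7 dB make-up gives 11 dBu at the gain stage.
That's 2 dB above the 9 dBu threshold.
Undo the ratio: input overshoot = 2 × 1.5 = 3 dB, giving input = 12 dBu.

12 dBu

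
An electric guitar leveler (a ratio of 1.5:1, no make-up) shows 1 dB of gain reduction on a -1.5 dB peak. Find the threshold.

Gain reduction = -1.5 − (-2.5) = 1 dB; output overshoot = GR / (R − 1) = 1 / 0.5 = 2 dB.
Threshold = output − output overshoot = -2.5 − 2 = -4.5 dB.

-4.5 dB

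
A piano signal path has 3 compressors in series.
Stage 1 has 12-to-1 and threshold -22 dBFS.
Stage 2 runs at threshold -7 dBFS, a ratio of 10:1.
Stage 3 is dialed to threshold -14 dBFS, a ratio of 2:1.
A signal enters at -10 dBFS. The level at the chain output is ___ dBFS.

Stage 1: -10 dBFS is 12 dB over -22 dBFS; at 12:1 that becomes 1 dB over, giving -21 dBFS.
Stage 2: -21 dBFS is at or below the -7 dBFS threshold — no compression; output -21 dBFS.
Stage 3: -21 dBFS ≤ -14 dBFS, so stage 3 doesn't engage; output -21 dBFS.

-21 dBFS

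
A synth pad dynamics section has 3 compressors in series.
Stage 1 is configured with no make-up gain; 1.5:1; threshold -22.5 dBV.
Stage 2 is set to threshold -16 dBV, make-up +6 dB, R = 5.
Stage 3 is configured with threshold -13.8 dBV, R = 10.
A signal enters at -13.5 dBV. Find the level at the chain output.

-13.47 dBV

Stage 1: overshoot 9 dB → 9/1.5 = 6 dB → -16.5 dBV.
Stage 2: -16.5 dBV is at or below the -16 dBV threshold — no compression; make-up brings it to -10.5 dBV.
Stage 3: overshoot 3.3 dB → 3.3/10 = 0.33 dB → -13.47 dBV.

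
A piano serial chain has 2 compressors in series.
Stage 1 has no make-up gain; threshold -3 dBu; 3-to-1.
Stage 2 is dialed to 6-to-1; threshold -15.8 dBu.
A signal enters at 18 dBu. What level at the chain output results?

-12.5 dBu

Stage 1: overshoot 21 dB → 21/3 = 7 dB → 4 dBu.
Stage 2: 19.8 dB above -15.8 dBu, reduced 6:1 to 3.3 dB above → -12.5 dBu.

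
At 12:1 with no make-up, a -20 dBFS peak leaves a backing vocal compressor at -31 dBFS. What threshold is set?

-32 dBFS

Input is 12 dB above T (since output overshoot × R = input overshoot: (-31 − T)·12 = -20 − T gives T = -32 dBFS).
Check: -32 + (-20 − (-32))/12 = -32 + 1 = -31 dBFS. ✓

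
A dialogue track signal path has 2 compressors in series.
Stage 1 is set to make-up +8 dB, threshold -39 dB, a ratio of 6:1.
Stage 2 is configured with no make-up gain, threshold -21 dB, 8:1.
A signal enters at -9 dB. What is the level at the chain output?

Stage 1: -9 dB is 30 dB over -39 dB; at 6:1 that becomes 5 dB over, giving -34 dB; +8 dB make-up → -26 dB.
Stage 2: below threshold (-26 ≤ -21); passes unchanged; output -26 dB.

-26 dB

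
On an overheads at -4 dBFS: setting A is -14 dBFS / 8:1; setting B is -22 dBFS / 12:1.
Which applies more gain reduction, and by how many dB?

B, by 7.75 dB

A: overshoot 10 dB → output overshoot 1.25 dB → GR 8.75 dB.
B: overshoot 18 dB → output overshoot 1.5 dB → GR 16.5 dB.
Difference: 7.75 dB in favour of B.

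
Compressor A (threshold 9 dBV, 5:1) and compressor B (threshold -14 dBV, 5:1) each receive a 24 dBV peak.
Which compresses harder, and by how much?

A: GR = 15 − 15/5 = 12 dB.
B: GR = 38 − 38/5 = 30.4 dB.
Difference: 18.4 dB in favour of B.

B, by 18.4 dB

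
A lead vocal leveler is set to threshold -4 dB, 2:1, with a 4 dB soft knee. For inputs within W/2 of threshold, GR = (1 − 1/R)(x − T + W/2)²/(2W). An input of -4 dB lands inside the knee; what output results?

-4.25 dB

x − T + W/2 = -4 − (-4) + 2 = 2.
GR = (1 − 1/2) × 2² / 8 = 0.5 × 4 / 8 = 0.25 dB.
Output = -4 − 0.25 = -4.25 dB.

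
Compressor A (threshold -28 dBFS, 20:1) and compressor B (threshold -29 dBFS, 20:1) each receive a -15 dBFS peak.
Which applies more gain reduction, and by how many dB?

A: 13 dB over, compressed to 0.65 dB over, so 12.35 dB of GR.
B: 14 dB over, compressed to 0.7 dB over, so 13.3 dB of GR.
B applies 0.95 dB more gain reduction.

B, by 0.95 dB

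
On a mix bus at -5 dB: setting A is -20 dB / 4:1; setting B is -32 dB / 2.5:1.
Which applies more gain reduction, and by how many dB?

B, by 4.95 dB

A: GR = 15 − 15/4 = 11.25 dB.
B: GR = 27 − 27/2.5 = 16.2 dB.
Difference: 4.95 dB in favour of B.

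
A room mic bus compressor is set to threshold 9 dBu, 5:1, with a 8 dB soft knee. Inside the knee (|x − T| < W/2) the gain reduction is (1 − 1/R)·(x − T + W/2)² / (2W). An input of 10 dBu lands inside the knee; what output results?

8.75 dBu

x − T + W/2 = 10 − 9 + 4 = 5.
GR = (1 − 1/5) × 5² / 16 = 0.8 × 25 / 16 = 1.25 dB.
Output = 10 − 1.25 = 8.75 dBu.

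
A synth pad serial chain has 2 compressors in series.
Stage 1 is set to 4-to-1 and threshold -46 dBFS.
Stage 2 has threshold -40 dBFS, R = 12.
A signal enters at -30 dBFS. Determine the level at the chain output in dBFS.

-42 dBFS

Stage 1: overshoot 16 dB → 16/4 = 4 dB → -42 dBFS.
Stage 2: -42 dBFS is at or below the -40 dBFS threshold — no compression; output -42 dBFS.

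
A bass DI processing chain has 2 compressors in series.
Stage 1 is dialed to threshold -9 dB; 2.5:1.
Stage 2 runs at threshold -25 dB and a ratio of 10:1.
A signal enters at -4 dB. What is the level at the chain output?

Stage 1: 5 dB above -9 dB, reduced 2.5:1 to 2 dB above → -7 dB.
Stage 2: 18 dB above -25 dB, reduced 10:1 to 1.8 dB above → -23.2 dB.

-23.2 dB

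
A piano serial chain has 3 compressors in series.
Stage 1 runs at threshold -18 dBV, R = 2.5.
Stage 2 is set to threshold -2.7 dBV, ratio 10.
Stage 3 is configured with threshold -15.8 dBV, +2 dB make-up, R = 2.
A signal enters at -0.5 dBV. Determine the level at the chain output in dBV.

Stage 1: 17.5 dB above -18 dBV, reduced 2.5:1 to 7 dB above → -11 dBV.
Stage 2: -11 dBV is at or below the -2.7 dBV threshold — no compression; output -11 dBV.
Stage 3: 4.8 dB above -15.8 dBV, reduced 2:1 to 2.4 dB above → -13.4 dBV; +2 dB make-up → -11.4 dBV.

-11.4 dBV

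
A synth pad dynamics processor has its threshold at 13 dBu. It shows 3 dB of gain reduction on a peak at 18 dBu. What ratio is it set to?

Input overshoot = 18 − 13 = 5 dB.
Output overshoot = 5 − 3 = 2 dB.
Ratio = input overshoot / output overshoot = 5 / 2 = 2.5.

2.5:1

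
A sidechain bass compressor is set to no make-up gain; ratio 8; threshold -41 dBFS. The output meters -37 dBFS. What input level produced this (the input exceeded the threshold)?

That's 4 dB above the -41 dBFS threshold.
Before 8:1 compression the overshoot was 4 × 8 = 32 dB, so input = -41 + 32 = -9 dBFS.

-9 dBFS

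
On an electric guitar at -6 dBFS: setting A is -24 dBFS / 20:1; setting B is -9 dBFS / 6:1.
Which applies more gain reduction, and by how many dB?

A, by 14.6 dB

A: overshoot 18 dB → output overshoot 0.9 dB → GR 17.1 dB.
B: overshoot 3 dB → output overshoot 0.5 dB → GR 2.5 dB.
Difference: 14.6 dB in favour of A.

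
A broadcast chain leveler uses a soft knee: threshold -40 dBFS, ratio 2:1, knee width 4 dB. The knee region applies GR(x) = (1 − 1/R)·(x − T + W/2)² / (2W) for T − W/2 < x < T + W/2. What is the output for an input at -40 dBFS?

-40.25 dBFS

x − T + W/2 = -40 − (-40) + 2 = 2.
GR = (1 − 1/2) × 2² / 8 = 0.5 × 4 / 8 = 0.25 dB.
Output = -40 − 0.25 = -40.25 dBFS.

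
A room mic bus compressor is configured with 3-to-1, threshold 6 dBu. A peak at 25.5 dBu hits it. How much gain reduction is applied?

The signal is 19.5 dB above threshold.
After 3:1 compression the overshoot becomes 19.5/3 = 6.5 dB.
So the signal is attenuated by 19.5 − 6.5 = 13 dB.

13 dB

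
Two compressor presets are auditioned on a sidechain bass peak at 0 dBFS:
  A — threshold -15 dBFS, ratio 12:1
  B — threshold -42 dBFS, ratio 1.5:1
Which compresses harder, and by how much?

A: overshoot 15 dB → output overshoot 1.25 dB → GR 13.75 dB.
B: overshoot 42 dB → output overshoot 28 dB → GR 14 dB.
Difference: 0.25 dB in favour of B.

B, by 0.25 dB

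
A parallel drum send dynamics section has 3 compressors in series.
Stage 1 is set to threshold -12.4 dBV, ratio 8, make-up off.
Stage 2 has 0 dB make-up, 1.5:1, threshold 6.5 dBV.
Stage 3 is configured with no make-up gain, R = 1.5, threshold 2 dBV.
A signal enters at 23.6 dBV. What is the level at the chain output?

-7.9 dBV

Stage 1: 36 dB above -12.4 dBV, reduced 8:1 to 4.5 dB above → -7.9 dBV.
Stage 2: -7.9 dBV ≤ 6.5 dBV, so stage 2 doesn't engage; output -7.9 dBV.
Stage 3: -7.9 dBV ≤ 2 dBV, so stage 3 doesn't engage; output -7.9 dBV.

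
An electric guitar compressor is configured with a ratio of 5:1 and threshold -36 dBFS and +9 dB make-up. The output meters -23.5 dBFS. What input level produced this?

-18.5 dBFS

Stripping the +9 dB make-up gives -32.5 dBFS at the gain stage.
Post-compression overshoot = -32.5 − (-36) = 3.5 dB.
Input overshoot = R × output overshoot = 17.5 dB → input = -36 + 17.5 = -18.5 dBFS.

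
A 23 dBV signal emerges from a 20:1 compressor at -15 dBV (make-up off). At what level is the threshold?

Let T be the threshold. Output overshoot = (input overshoot)/R, so -15 − T = (23 − T)/20.
20·(-15 − T) = 23 − T → 19·T = -300 − 23 = -323.
T = -323/19 = -17 dBV.

-17 dBV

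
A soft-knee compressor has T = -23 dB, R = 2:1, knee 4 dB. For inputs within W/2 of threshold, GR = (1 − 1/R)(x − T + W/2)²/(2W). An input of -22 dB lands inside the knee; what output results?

x − T + W/2 = -22 − (-23) + 2 = 3.
GR = (1 − 1/2) × 3² / 8 = 0.5 × 9 / 8 = 0.5625 dB.
Output = -22 − 0.5625 = -22.5625 dB.

-22.5625 dB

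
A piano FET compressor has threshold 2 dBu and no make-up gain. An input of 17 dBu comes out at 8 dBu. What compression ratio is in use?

Input overshoot = 17 − 2 = 15 dB; output overshoot = 8 − 2 = 6 dB.
Ratio = 15 / 6 = 2.5.

2.5:1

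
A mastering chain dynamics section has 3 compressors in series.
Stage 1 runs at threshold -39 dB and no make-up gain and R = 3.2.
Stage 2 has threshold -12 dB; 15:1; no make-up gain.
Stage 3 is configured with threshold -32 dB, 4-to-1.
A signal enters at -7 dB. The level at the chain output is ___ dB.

-31.25 dB

Stage 1: -7 dB is 32 dB over -39 dB; at 3.2:1 that becomes 10 dB over, giving -29 dB.
Stage 2: -29 dB ≤ -12 dB, so stage 2 doesn't engage; output -29 dB.
Stage 3: 3 dB above -32 dB, reduced 4:1 to 0.75 dB above → -31.25 dB.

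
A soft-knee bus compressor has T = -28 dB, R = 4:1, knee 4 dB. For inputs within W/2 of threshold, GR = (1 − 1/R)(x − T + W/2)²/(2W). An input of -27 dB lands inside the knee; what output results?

-27.84375 dB

x − T + W/2 = -27 − (-28) + 2 = 3.
GR = (1 − 1/4) × 3² / 8 = 0.75 × 9 / 8 = 0.84375 dB.
Output = -27 − 0.84375 = -27.84375 dB.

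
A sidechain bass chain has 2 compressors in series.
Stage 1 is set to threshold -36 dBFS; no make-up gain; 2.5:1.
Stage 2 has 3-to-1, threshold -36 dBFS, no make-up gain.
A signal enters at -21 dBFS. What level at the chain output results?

Stage 1: overshoot 15 dB → 15/2.5 = 6 dB → -30 dBFS.
Stage 2: overshoot 6 dB → 6/3 = 2 dB → -34 dBFS.

-34 dBFS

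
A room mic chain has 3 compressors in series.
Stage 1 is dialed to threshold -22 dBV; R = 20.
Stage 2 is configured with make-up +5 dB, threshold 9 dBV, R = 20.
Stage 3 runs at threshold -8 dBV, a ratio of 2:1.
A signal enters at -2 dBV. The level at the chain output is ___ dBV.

-16 dBV

Stage 1: -2 dBV is 20 dB over -22 dBV; at 20:1 that becomes 1 dB over, giving -21 dBV.
Stage 2: -21 dBV ≤ 9 dBV, so stage 2 doesn't engage; make-up brings it to -16 dBV.
Stage 3: -16 dBV is at or below the -8 dBV threshold — no compression; output -16 dBV.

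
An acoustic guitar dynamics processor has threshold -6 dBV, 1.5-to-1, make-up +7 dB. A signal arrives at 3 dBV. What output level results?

Overshoot: 3 − (-6) = 9 dB.
1.5:1 compression reduces that to 9/1.5 = 6 dB over.
So the level is -6 + 6 = 0 dBV; make-up adds 7 dB, giving 7 dBV.

7 dBV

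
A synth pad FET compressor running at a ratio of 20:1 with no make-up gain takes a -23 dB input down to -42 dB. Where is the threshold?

Let T be the threshold. Output overshoot = (input overshoot)/R, so -42 − T = (-23 − T)/20.
20·(-42 − T) = -23 − T → 19·T = -840 − (-23) = -817.
T = -817/19 = -43 dB.

-43 dB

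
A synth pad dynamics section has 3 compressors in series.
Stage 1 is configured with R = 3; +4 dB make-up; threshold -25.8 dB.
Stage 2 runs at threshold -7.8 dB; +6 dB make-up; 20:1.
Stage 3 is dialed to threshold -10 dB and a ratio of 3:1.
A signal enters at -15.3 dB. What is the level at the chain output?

Stage 1: 10.5 dB above -25.8 dB, reduced 3:1 to 3.5 dB above → -22.3 dB; +4 dB make-up → -18.3 dB.
Stage 2: below threshold (-18.3 ≤ -7.8); passes unchanged; make-up brings it to -12.3 dB.
Stage 3: below threshold (-12.3 ≤ -10); passes unchanged; output -12.3 dB.

-12.3 dB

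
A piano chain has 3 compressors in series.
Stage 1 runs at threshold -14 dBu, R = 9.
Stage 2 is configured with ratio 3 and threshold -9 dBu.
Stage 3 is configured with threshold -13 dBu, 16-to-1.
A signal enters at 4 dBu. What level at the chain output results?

Stage 1: 4 dBu is 18 dB over -14 dBu; at 9:1 that becomes 2 dB over, giving -12 dBu.
Stage 2: -12 dBu is at or below the -9 dBu threshold — no compression; output -12 dBu.
Stage 3: 1 dB above -13 dBu, reduced 16:1 to 0.0625 dB above → -12.9375 dBu.

-12.9375 dBu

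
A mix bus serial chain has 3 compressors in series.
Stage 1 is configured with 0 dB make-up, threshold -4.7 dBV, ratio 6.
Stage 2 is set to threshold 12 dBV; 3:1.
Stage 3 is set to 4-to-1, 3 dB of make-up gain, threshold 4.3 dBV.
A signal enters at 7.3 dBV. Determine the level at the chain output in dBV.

0.3 dBV

Stage 1: overshoot 12 dB → 12/6 = 2 dB → -2.7 dBV.
Stage 2: -2.7 dBV is at or below the 12 dBV threshold — no compression; output -2.7 dBV.
Stage 3: -2.7 dBV is at or below the 4.3 dBV threshold — no compression; make-up brings it to 0.3 dBV.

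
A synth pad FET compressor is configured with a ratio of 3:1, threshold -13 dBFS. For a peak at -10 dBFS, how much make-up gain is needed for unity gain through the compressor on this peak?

2 dB

The peak compresses to -13 + 3/3 = -12 dBFS.
To reach -10 dBFS requires -10 − (-12) = 2 dB of make-up.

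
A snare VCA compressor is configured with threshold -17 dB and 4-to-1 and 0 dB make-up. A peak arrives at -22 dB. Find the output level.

-22 dB is 5 dB below the -17 dB threshold, so no gain reduction is applied.
Output = input = -22 dB.

-22 dB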